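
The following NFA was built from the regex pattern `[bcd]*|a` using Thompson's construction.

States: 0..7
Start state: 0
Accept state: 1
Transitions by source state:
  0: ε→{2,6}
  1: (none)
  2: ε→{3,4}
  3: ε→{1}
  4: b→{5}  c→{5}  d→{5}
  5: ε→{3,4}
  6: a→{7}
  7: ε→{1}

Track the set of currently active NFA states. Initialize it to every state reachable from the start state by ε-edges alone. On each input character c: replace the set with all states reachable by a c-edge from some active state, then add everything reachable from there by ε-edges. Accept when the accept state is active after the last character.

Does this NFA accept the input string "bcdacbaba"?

Answer: REJECT

Derivation:
start: ε-closure({0}) = {0,1,2,3,4,6}
'b' @ 1: {1,3,4,5}  [accepting]
'c' @ 2: {1,3,4,5}  [accepting]
'd' @ 3: {1,3,4,5}  [accepting]
'a' @ 4: {}  — state set empty
rest 'cbaba' ignored (set empty)
after full input: {}  (accept=1 not in)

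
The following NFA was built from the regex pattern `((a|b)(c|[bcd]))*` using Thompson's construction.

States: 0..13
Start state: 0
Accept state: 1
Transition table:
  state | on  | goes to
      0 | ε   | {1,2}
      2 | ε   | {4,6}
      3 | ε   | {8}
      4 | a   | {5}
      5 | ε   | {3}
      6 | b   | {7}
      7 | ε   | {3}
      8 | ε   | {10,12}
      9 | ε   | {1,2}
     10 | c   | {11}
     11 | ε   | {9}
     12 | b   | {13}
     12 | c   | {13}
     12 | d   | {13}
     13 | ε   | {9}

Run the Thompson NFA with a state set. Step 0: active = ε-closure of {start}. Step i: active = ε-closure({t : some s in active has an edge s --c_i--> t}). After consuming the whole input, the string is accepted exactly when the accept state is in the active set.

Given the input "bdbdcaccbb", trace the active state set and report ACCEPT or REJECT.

S₀ = ε-closure({0}) = {0,1,2,4,6}
'b' @ 1: {3,7,8,10,12}
'd' @ 2: {1,2,4,6,9,13}  [accepting]
'b' @ 3: {3,7,8,10,12}
'd' @ 4: {1,2,4,6,9,13}  [accepting]
'c' @ 5: {}  — no active states
rest 'accbb' ignored (set empty)
end set {} — state 1 not in

Answer: REJECT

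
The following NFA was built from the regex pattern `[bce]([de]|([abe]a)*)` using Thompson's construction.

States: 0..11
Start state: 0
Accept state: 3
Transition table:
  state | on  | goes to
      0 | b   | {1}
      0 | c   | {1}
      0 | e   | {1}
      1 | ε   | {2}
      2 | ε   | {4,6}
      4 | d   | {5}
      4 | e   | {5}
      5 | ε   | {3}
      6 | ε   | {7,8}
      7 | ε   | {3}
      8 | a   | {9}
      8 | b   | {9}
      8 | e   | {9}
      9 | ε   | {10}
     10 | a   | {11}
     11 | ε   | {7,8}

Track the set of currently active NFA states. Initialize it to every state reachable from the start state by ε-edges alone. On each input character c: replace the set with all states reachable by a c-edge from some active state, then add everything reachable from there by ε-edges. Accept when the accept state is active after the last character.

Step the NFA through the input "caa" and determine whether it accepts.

start: ε-closure({0}) = {0}
'c' @ 1: {1,2,3,4,6,7,8}  ✓accept
'a' @ 2: {9,10}
'a' @ 3: {3,7,8,11}  ✓accept
end set {3,7,8,11} — state 3 in

Answer: ACCEPT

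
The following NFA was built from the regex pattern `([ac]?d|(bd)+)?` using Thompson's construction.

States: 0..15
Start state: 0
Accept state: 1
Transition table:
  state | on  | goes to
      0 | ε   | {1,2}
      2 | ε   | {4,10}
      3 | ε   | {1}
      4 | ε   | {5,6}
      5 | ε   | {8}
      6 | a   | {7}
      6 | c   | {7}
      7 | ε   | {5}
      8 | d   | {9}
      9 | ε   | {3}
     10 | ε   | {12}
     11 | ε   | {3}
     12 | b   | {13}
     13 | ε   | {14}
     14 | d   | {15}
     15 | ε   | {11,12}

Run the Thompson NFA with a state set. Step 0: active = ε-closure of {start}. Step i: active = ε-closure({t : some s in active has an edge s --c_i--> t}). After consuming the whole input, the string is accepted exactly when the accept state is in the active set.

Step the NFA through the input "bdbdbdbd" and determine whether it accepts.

initial (ε-close {0}): {0,1,2,4,5,6,8,10,12}
'b' @ 1: {13,14}
'd' @ 2: {1,3,11,12,15}  ✓accept
'b' @ 3: {13,14}
'd' @ 4: {1,3,11,12,15}  ✓accept
'b' @ 5: {13,14}
'd' @ 6: {1,3,11,12,15}  ✓accept
'b' @ 7: {13,14}
'd' @ 8: {1,3,11,12,15}  ✓accept
end set {1,3,11,12,15} — state 1 in

Answer: ACCEPT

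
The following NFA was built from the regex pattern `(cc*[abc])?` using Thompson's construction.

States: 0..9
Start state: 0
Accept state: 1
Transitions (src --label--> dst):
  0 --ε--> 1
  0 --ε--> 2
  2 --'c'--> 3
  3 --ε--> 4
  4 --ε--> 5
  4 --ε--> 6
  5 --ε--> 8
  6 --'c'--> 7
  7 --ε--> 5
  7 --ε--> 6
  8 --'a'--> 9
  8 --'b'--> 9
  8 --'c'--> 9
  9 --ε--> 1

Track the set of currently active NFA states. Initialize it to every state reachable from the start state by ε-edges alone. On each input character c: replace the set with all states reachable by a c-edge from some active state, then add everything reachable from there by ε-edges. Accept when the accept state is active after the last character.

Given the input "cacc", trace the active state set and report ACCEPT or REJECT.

Answer: REJECT

Derivation:
start: ε-closure({0}) = {0,1,2}
'c' @ 1: {3,4,5,6,8}
'a' @ 2: {1,9}  (accept∈set)
'c' @ 3: {}  — dead — no transitions
rest 'c' ignored (set empty)
final: {}; accept 1 not in set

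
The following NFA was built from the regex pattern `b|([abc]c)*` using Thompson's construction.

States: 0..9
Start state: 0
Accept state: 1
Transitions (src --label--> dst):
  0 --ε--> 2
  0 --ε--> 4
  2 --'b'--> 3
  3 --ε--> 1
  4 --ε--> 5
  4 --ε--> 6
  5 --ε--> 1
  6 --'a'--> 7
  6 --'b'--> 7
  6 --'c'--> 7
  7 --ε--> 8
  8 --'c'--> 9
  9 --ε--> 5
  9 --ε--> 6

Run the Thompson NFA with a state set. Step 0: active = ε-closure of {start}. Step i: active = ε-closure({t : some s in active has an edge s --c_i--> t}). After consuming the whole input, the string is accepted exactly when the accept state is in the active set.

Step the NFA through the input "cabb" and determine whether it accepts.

S₀ = ε-closure({0}) = {0,1,2,4,5,6}
'c' @ 1: {7,8}
'a' @ 2: {}  — no active states
rest 'bb' ignored (set empty)
end set {} — state 1 not in

Answer: REJECT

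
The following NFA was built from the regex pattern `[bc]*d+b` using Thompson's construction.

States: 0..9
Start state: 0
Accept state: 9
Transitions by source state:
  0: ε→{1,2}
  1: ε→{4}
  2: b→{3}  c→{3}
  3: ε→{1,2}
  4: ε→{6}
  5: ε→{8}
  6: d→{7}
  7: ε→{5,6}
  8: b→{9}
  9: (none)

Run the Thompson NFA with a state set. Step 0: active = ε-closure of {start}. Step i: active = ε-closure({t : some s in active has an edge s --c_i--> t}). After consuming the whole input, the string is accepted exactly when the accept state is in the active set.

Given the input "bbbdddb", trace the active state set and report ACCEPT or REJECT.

initial (ε-close {0}): {0,1,2,4,6}
'b' @ 1: {1,2,3,4,6}
'b' @ 2: {1,2,3,4,6}
'b' @ 3: {1,2,3,4,6}
'd' @ 4: {5,6,7,8}
'd' @ 5: {5,6,7,8}
'd' @ 6: {5,6,7,8}
'b' @ 7: {9}  [accepting]
end set {9} — state 9 in

Answer: ACCEPT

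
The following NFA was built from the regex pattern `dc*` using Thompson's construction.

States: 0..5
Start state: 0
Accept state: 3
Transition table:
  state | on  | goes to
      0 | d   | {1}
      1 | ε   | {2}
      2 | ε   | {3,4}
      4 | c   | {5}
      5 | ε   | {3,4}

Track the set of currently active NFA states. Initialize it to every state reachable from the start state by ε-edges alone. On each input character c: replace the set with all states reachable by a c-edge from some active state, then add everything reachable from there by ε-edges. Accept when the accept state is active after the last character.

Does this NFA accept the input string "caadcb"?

S₀ = ε-closure({0}) = {0}
'c' @ 1: {}  — state set empty
rest 'aadcb' ignored (set empty)
final: {}; accept 3 not in set

Answer: REJECT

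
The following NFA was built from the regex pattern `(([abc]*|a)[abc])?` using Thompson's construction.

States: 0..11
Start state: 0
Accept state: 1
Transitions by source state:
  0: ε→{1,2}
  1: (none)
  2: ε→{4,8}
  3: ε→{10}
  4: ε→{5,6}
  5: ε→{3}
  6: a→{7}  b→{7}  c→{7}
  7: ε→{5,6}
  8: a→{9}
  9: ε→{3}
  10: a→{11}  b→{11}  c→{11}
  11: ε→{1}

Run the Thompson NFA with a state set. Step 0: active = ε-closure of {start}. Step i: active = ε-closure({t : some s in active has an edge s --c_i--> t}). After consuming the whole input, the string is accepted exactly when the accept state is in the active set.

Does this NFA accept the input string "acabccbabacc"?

Answer: ACCEPT

Derivation:
start: ε-closure({0}) = {0,1,2,3,4,5,6,8,10}
'a' @ 1: {1,3,5,6,7,9,10,11}  (accept∈set)
'c' @ 2: {1,3,5,6,7,10,11}  (accept∈set)
'a' @ 3: {1,3,5,6,7,10,11}  (accept∈set)
'b' @ 4: {1,3,5,6,7,10,11}  (accept∈set)
'c' @ 5: {1,3,5,6,7,10,11}  (accept∈set)
'c' @ 6: {1,3,5,6,7,10,11}  (accept∈set)
'b' @ 7: {1,3,5,6,7,10,11}  (accept∈set)
'a' @ 8: {1,3,5,6,7,10,11}  (accept∈set)
'b' @ 9: {1,3,5,6,7,10,11}  (accept∈set)
'a' @ 10: {1,3,5,6,7,10,11}  (accept∈set)
'c' @ 11: {1,3,5,6,7,10,11}  (accept∈set)
'c' @ 12: {1,3,5,6,7,10,11}  (accept∈set)
after full input: {1,3,5,6,7,10,11}  (accept=1 in)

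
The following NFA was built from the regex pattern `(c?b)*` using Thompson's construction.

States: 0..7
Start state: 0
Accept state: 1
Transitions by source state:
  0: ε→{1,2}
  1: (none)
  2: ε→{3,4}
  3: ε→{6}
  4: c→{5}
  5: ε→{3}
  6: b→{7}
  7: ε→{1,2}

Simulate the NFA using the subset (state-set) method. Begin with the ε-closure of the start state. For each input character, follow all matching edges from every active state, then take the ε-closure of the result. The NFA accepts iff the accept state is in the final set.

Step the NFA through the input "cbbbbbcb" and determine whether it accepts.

initial (ε-close {0}): {0,1,2,3,4,6}
'c' @ 1: {3,5,6}
'b' @ 2: {1,2,3,4,6,7}  [accepting]
'b' @ 3: {1,2,3,4,6,7}  [accepting]
'b' @ 4: {1,2,3,4,6,7}  [accepting]
'b' @ 5: {1,2,3,4,6,7}  [accepting]
'b' @ 6: {1,2,3,4,6,7}  [accepting]
'c' @ 7: {3,5,6}
'b' @ 8: {1,2,3,4,6,7}  [accepting]
final: {1,2,3,4,6,7}; accept 1 in set

Answer: ACCEPT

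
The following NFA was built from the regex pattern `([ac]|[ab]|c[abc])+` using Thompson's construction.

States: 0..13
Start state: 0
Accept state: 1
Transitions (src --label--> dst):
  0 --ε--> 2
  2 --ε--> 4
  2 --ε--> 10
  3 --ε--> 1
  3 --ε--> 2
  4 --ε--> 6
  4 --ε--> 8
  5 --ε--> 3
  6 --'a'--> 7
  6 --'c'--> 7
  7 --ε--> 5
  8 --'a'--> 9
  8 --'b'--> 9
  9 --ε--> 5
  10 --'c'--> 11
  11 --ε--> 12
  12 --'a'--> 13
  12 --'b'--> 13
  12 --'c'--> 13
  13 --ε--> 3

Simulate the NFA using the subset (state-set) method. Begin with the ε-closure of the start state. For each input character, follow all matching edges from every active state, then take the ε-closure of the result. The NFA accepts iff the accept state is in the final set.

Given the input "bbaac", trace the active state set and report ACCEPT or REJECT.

Answer: ACCEPT

Trace:
S₀ = ε-closure({0}) = {0,2,4,6,8,10}
'b' @ 1: {1,2,3,4,5,6,8,9,10}  ✓accept
'b' @ 2: {1,2,3,4,5,6,8,9,10}  ✓accept
'a' @ 3: {1,2,3,4,5,6,7,8,9,10}  ✓accept
'a' @ 4: {1,2,3,4,5,6,7,8,9,10}  ✓accept
'c' @ 5: {1,2,3,4,5,6,7,8,10,11,12}  ✓accept
final: {1,2,3,4,5,6,7,8,10,11,12}; accept 1 in set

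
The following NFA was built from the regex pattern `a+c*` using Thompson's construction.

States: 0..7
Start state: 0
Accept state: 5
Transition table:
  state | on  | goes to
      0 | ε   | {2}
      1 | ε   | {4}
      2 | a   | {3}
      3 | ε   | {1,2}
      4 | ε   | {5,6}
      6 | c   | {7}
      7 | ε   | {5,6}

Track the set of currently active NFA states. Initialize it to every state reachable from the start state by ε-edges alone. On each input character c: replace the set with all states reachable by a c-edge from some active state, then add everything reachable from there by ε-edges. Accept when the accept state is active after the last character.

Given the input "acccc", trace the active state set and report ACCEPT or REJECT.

initial (ε-close {0}): {0,2}
'a' @ 1: {1,2,3,4,5,6}  ✓accept
'c' @ 2: {5,6,7}  ✓accept
'c' @ 3: {5,6,7}  ✓accept
'c' @ 4: {5,6,7}  ✓accept
'c' @ 5: {5,6,7}  ✓accept
end set {5,6,7} — state 5 in

Answer: ACCEPT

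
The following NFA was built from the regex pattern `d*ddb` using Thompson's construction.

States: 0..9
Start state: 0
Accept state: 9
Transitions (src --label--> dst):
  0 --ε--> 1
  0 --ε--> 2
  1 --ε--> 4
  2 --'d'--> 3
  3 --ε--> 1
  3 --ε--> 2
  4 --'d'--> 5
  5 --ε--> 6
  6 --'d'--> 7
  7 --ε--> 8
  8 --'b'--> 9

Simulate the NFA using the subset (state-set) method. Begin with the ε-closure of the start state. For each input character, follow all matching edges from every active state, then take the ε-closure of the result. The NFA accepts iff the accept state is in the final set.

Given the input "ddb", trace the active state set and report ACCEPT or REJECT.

initial (ε-close {0}): {0,1,2,4}
'd' @ 1: {1,2,3,4,5,6}
'd' @ 2: {1,2,3,4,5,6,7,8}
'b' @ 3: {9}  ✓accept
after full input: {9}  (accept=9 in)

Answer: ACCEPT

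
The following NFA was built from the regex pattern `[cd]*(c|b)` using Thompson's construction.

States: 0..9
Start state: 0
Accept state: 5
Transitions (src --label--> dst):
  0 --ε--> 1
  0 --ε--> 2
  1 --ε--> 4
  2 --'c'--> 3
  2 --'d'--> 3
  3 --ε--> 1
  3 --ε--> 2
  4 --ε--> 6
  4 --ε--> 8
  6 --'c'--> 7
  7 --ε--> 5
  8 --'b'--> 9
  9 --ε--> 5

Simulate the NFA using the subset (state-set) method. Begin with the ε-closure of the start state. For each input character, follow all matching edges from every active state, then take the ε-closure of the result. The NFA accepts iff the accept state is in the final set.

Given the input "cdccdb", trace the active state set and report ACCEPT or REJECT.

S₀ = ε-closure({0}) = {0,1,2,4,6,8}
'c' @ 1: {1,2,3,4,5,6,7,8}  (accept∈set)
'd' @ 2: {1,2,3,4,6,8}
'c' @ 3: {1,2,3,4,5,6,7,8}  (accept∈set)
'c' @ 4: {1,2,3,4,5,6,7,8}  (accept∈set)
'd' @ 5: {1,2,3,4,6,8}
'b' @ 6: {5,9}  (accept∈set)
end set {5,9} — state 5 in

Answer: ACCEPT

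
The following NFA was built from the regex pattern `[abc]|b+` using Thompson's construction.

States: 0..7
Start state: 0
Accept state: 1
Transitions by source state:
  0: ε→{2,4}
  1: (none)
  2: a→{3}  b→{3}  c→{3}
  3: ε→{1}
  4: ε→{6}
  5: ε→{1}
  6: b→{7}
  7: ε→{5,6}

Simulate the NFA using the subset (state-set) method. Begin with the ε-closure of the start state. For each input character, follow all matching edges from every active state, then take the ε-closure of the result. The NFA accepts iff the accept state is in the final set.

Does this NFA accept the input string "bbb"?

Answer: ACCEPT

Derivation:
S₀ = ε-closure({0}) = {0,2,4,6}
'b' @ 1: {1,3,5,6,7}  [accepting]
'b' @ 2: {1,5,6,7}  [accepting]
'b' @ 3: {1,5,6,7}  [accepting]
end set {1,5,6,7} — state 1 in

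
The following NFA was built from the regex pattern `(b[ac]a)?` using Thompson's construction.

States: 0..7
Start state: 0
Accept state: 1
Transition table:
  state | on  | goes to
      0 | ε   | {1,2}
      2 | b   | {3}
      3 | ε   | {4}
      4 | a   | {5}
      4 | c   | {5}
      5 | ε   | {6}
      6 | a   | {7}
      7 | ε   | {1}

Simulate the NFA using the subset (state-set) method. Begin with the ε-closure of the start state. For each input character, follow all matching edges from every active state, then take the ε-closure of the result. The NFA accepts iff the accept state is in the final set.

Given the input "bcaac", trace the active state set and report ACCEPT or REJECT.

Answer: REJECT

Steps:
S₀ = ε-closure({0}) = {0,1,2}
'b' @ 1: {3,4}
'c' @ 2: {5,6}
'a' @ 3: {1,7}  (accept∈set)
'a' @ 4: {}  — dead — no transitions
rest 'c' ignored (set empty)
after full input: {}  (accept=1 not in)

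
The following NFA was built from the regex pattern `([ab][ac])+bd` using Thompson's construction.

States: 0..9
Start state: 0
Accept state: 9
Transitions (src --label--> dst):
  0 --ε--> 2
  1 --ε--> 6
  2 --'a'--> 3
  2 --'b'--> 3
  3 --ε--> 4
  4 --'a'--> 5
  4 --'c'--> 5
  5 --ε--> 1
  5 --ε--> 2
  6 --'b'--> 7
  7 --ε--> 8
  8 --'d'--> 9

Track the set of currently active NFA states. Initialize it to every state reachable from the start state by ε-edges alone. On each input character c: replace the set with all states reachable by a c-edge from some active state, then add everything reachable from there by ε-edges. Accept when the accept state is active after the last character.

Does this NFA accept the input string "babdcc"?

Answer: REJECT

Trace:
S₀ = ε-closure({0}) = {0,2}
'b' @ 1: {3,4}
'a' @ 2: {1,2,5,6}
'b' @ 3: {3,4,7,8}
'd' @ 4: {9}  ✓accept
'c' @ 5: {}  — dead — no transitions
rest 'c' ignored (set empty)
end set {} — state 9 not in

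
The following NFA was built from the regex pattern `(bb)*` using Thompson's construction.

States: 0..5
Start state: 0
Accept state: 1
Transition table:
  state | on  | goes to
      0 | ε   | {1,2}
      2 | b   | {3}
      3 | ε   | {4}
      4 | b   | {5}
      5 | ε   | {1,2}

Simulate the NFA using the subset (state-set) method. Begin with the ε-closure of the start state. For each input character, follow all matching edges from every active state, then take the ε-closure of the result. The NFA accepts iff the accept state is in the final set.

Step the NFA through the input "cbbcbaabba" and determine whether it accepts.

Answer: REJECT

Derivation:
initial (ε-close {0}): {0,1,2}
'c' @ 1: {}  — dead — no transitions
rest 'bbcbaabba' ignored (set empty)
after full input: {}  (accept=1 not in)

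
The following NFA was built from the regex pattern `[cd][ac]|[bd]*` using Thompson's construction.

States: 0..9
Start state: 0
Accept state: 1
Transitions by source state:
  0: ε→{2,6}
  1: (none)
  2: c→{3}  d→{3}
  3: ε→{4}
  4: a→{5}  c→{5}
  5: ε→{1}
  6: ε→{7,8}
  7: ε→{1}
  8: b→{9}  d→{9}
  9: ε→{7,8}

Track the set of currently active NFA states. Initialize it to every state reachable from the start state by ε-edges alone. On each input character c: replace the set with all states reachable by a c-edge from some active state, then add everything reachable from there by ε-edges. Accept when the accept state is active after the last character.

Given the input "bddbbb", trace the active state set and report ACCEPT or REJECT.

S₀ = ε-closure({0}) = {0,1,2,6,7,8}
'b' @ 1: {1,7,8,9}  [accepting]
'd' @ 2: {1,7,8,9}  [accepting]
'd' @ 3: {1,7,8,9}  [accepting]
'b' @ 4: {1,7,8,9}  [accepting]
'b' @ 5: {1,7,8,9}  [accepting]
'b' @ 6: {1,7,8,9}  [accepting]
end set {1,7,8,9} — state 1 in

Answer: ACCEPT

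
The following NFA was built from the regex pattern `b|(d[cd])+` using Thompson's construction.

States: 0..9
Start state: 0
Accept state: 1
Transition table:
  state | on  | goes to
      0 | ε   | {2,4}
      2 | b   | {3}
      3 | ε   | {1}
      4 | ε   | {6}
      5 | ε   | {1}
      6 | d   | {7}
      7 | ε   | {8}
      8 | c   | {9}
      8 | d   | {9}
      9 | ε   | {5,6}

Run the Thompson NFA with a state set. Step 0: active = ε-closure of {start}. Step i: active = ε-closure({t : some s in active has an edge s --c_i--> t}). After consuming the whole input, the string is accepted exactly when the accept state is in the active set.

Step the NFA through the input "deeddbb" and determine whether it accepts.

initial (ε-close {0}): {0,2,4,6}
'd' @ 1: {7,8}
'e' @ 2: {}  — state set empty
rest 'eddbb' ignored (set empty)
final: {}; accept 1 not in set

Answer: REJECT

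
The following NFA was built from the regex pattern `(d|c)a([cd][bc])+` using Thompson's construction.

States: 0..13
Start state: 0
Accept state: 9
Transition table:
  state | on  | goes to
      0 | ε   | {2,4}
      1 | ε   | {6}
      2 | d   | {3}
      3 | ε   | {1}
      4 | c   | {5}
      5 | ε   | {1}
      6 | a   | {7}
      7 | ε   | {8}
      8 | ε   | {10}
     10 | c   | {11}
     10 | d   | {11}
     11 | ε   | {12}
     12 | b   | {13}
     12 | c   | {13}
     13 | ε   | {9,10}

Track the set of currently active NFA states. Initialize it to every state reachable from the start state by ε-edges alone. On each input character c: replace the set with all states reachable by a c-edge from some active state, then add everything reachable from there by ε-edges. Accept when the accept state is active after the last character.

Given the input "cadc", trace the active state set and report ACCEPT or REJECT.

start: ε-closure({0}) = {0,2,4}
'c' @ 1: {1,5,6}
'a' @ 2: {7,8,10}
'd' @ 3: {11,12}
'c' @ 4: {9,10,13}  ✓accept
after full input: {9,10,13}  (accept=9 in)

Answer: ACCEPT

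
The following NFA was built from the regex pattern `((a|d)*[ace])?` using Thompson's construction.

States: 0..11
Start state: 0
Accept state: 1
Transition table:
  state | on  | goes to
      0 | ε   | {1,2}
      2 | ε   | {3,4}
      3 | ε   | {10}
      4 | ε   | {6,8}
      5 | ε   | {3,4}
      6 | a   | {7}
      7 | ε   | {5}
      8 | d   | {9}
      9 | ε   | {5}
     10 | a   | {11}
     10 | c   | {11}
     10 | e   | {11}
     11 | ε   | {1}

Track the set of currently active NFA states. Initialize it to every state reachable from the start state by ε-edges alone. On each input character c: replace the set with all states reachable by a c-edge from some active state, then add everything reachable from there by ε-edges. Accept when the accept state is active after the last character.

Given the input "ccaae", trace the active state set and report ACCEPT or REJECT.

S₀ = ε-closure({0}) = {0,1,2,3,4,6,8,10}
'c' @ 1: {1,11}  [accepting]
'c' @ 2: {}  — no active states
rest 'aae' ignored (set empty)
end set {} — state 1 not in

Answer: REJECT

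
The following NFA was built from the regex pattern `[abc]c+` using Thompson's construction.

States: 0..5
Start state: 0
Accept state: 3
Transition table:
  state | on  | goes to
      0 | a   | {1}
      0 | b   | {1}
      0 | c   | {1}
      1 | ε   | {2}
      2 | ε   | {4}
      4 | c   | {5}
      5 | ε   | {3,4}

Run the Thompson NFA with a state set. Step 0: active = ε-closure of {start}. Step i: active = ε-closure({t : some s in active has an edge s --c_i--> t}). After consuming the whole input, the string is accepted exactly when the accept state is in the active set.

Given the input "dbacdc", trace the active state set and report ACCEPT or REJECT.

start: ε-closure({0}) = {0}
'd' @ 1: {}  — state set empty
rest 'bacdc' ignored (set empty)
end set {} — state 3 not in

Answer: REJECT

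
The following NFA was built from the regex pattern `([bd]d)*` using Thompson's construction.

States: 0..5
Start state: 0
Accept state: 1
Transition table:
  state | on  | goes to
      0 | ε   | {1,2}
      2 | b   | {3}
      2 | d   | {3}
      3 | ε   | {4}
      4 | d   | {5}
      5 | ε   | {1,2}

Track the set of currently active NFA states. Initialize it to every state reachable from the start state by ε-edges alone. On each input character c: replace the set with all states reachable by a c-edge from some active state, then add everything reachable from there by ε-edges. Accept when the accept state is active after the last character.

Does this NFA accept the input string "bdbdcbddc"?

start: ε-closure({0}) = {0,1,2}
'b' @ 1: {3,4}
'd' @ 2: {1,2,5}  ✓accept
'b' @ 3: {3,4}
'd' @ 4: {1,2,5}  ✓accept
'c' @ 5: {}  — no active states
rest 'bddc' ignored (set empty)
end set {} — state 1 not in

Answer: REJECT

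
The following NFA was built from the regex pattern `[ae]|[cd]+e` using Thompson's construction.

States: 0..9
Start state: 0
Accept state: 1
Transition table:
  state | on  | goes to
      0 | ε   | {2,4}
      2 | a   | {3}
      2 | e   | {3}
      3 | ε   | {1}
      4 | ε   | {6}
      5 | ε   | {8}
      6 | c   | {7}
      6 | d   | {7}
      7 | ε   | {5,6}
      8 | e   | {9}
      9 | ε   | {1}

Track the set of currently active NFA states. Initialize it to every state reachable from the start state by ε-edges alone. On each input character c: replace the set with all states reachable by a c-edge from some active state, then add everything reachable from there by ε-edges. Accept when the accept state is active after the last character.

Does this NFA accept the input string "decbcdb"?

Answer: REJECT

Steps:
initial (ε-close {0}): {0,2,4,6}
'd' @ 1: {5,6,7,8}
'e' @ 2: {1,9}  ✓accept
'c' @ 3: {}  — no active states
rest 'bcdb' ignored (set empty)
after full input: {}  (accept=1 not in)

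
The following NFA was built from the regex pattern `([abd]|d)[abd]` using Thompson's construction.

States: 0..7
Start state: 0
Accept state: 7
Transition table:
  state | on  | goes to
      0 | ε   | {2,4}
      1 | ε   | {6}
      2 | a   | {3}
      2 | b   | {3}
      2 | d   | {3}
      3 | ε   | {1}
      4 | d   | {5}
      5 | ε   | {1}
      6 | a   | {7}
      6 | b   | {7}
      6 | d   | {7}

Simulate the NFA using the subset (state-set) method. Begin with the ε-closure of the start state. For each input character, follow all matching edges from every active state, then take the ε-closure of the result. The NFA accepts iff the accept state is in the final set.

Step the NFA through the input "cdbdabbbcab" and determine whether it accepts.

initial (ε-close {0}): {0,2,4}
'c' @ 1: {}  — dead — no transitions
rest 'dbdabbbcab' ignored (set empty)
final: {}; accept 7 not in set

Answer: REJECT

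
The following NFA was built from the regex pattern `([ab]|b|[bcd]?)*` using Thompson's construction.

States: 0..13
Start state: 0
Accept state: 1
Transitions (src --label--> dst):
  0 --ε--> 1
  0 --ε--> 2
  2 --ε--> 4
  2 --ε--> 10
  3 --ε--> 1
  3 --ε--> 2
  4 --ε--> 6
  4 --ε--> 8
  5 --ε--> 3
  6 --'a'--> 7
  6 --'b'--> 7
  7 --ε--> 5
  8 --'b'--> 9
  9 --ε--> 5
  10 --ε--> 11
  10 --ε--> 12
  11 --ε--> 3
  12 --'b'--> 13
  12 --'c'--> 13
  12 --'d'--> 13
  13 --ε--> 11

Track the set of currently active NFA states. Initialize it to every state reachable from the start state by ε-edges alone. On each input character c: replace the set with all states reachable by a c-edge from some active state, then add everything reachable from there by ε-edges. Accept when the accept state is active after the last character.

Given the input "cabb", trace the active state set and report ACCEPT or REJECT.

Answer: ACCEPT

Derivation:
initial (ε-close {0}): {0,1,2,3,4,6,8,10,11,12}
'c' @ 1: {1,2,3,4,6,8,10,11,12,13}  (accept∈set)
'a' @ 2: {1,2,3,4,5,6,7,8,10,11,12}  (accept∈set)
'b' @ 3: {1,2,3,4,5,6,7,8,9,10,11,12,13}  (accept∈set)
'b' @ 4: {1,2,3,4,5,6,7,8,9,10,11,12,13}  (accept∈set)
after full input: {1,2,3,4,5,6,7,8,9,10,11,12,13}  (accept=1 in)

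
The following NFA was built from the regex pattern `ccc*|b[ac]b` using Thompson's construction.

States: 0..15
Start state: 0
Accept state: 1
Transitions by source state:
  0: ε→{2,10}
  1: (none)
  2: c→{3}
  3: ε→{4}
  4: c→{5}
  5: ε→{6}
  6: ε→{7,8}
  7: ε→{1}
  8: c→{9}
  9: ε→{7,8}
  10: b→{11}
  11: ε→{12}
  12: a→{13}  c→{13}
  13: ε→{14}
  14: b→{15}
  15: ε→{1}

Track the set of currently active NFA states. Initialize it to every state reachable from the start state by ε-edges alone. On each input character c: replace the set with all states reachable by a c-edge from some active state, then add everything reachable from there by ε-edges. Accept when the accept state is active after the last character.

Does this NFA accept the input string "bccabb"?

initial (ε-close {0}): {0,2,10}
'b' @ 1: {11,12}
'c' @ 2: {13,14}
'c' @ 3: {}  — no active states
rest 'abb' ignored (set empty)
end set {} — state 1 not in

Answer: REJECT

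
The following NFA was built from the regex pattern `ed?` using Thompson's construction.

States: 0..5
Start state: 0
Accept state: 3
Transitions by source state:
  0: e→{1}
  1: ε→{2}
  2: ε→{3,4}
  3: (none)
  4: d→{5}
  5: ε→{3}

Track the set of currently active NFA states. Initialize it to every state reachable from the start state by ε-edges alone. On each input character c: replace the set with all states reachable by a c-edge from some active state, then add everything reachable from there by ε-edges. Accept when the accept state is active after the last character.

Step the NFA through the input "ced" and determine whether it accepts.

Answer: REJECT

Derivation:
initial (ε-close {0}): {0}
'c' @ 1: {}  — dead — no transitions
rest 'ed' ignored (set empty)
final: {}; accept 3 not in set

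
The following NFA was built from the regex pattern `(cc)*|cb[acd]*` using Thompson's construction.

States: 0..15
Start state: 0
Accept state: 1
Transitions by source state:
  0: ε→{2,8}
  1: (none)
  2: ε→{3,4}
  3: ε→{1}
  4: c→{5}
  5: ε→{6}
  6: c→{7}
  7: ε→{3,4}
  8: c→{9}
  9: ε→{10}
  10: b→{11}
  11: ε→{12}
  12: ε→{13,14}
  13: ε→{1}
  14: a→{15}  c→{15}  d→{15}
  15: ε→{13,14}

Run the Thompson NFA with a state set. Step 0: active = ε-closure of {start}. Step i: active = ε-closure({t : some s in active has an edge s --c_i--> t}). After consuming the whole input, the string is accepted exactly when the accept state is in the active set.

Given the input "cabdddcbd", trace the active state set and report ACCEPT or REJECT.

start: ε-closure({0}) = {0,1,2,3,4,8}
'c' @ 1: {5,6,9,10}
'a' @ 2: {}  — state set empty
rest 'bdddcbd' ignored (set empty)
after full input: {}  (accept=1 not in)

Answer: REJECT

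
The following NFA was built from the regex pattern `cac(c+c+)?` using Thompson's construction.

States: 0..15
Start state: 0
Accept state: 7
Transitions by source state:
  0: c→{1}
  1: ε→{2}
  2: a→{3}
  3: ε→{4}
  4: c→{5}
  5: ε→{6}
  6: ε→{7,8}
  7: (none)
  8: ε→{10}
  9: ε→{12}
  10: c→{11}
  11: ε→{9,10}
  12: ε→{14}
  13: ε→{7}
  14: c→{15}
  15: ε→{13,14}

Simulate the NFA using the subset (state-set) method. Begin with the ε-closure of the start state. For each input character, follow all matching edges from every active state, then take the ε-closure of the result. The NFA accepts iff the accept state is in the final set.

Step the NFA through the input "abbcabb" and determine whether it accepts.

Answer: REJECT

Steps:
S₀ = ε-closure({0}) = {0}
'a' @ 1: {}  — no active states
rest 'bbcabb' ignored (set empty)
after full input: {}  (accept=7 not in)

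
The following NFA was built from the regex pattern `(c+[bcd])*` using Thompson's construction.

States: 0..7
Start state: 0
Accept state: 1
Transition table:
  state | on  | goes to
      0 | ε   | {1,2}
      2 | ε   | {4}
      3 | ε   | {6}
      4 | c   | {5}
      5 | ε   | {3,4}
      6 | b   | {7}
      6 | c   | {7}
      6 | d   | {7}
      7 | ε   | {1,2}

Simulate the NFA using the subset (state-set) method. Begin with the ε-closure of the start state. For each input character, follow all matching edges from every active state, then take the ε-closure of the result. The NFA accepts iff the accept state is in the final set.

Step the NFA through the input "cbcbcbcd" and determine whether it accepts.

Answer: ACCEPT

Steps:
initial (ε-close {0}): {0,1,2,4}
'c' @ 1: {3,4,5,6}
'b' @ 2: {1,2,4,7}  [accepting]
'c' @ 3: {3,4,5,6}
'b' @ 4: {1,2,4,7}  [accepting]
'c' @ 5: {3,4,5,6}
'b' @ 6: {1,2,4,7}  [accepting]
'c' @ 7: {3,4,5,6}
'd' @ 8: {1,2,4,7}  [accepting]
after full input: {1,2,4,7}  (accept=1 in)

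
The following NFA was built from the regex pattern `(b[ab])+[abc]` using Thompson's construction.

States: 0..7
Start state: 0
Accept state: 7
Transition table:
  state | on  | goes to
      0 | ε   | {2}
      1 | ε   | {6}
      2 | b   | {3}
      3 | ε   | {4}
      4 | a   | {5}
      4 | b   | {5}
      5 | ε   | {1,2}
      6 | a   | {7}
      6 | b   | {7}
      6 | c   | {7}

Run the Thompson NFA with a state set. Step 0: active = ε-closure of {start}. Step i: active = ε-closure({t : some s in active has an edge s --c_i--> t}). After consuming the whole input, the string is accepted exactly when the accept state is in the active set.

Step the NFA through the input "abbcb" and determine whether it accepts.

Answer: REJECT

Derivation:
initial (ε-close {0}): {0,2}
'a' @ 1: {}  — no active states
rest 'bbcb' ignored (set empty)
after full input: {}  (accept=7 not in)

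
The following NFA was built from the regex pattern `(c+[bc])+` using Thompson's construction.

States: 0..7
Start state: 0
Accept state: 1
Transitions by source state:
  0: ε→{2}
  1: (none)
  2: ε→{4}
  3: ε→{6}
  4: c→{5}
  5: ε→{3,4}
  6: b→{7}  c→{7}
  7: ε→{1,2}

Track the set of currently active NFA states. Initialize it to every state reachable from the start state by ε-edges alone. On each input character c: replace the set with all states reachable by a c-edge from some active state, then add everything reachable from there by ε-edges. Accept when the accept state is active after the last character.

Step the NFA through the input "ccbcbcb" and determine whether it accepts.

Answer: ACCEPT

Trace:
initial (ε-close {0}): {0,2,4}
'c' @ 1: {3,4,5,6}
'c' @ 2: {1,2,3,4,5,6,7}  [accepting]
'b' @ 3: {1,2,4,7}  [accepting]
'c' @ 4: {3,4,5,6}
'b' @ 5: {1,2,4,7}  [accepting]
'c' @ 6: {3,4,5,6}
'b' @ 7: {1,2,4,7}  [accepting]
after full input: {1,2,4,7}  (accept=1 in)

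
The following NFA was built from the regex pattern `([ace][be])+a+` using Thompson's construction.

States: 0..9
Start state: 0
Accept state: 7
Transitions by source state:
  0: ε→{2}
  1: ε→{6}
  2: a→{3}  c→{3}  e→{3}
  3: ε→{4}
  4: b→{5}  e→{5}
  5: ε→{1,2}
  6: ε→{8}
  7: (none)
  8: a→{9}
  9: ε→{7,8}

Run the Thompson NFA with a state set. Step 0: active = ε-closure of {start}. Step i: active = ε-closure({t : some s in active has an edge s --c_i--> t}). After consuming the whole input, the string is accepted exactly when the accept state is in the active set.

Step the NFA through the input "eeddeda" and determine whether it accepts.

Answer: REJECT

Derivation:
initial (ε-close {0}): {0,2}
'e' @ 1: {3,4}
'e' @ 2: {1,2,5,6,8}
'd' @ 3: {}  — no active states
rest 'deda' ignored (set empty)
final: {}; accept 7 not in set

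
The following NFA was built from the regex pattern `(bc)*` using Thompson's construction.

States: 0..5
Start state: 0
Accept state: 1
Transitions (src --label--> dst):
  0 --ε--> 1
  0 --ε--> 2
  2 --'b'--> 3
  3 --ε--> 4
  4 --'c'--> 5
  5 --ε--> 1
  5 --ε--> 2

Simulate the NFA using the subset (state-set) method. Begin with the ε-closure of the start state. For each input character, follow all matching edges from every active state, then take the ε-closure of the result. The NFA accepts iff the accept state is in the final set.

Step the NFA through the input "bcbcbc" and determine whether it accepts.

S₀ = ε-closure({0}) = {0,1,2}
'b' @ 1: {3,4}
'c' @ 2: {1,2,5}  (accept∈set)
'b' @ 3: {3,4}
'c' @ 4: {1,2,5}  (accept∈set)
'b' @ 5: {3,4}
'c' @ 6: {1,2,5}  (accept∈set)
final: {1,2,5}; accept 1 in set

Answer: ACCEPT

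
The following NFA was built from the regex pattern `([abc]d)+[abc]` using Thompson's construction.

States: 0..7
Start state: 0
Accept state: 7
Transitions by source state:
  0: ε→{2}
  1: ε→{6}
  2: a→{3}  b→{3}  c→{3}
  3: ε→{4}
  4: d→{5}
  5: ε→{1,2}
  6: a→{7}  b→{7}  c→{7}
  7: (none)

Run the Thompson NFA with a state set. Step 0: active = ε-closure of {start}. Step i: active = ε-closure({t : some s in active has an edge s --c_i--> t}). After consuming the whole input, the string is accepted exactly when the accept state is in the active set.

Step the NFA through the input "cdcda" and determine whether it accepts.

Answer: ACCEPT

Trace:
start: ε-closure({0}) = {0,2}
'c' @ 1: {3,4}
'd' @ 2: {1,2,5,6}
'c' @ 3: {3,4,7}  (accept∈set)
'd' @ 4: {1,2,5,6}
'a' @ 5: {3,4,7}  (accept∈set)
after full input: {3,4,7}  (accept=7 in)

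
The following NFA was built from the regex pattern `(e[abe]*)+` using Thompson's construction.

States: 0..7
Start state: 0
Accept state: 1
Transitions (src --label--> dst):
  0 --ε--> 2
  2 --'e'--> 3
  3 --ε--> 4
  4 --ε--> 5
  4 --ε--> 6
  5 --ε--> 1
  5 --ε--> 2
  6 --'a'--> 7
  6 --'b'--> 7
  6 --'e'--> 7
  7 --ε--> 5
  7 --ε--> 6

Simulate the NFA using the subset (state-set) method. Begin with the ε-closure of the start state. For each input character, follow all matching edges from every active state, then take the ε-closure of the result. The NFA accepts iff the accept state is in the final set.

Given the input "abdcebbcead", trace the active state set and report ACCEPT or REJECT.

start: ε-closure({0}) = {0,2}
'a' @ 1: {}  — state set empty
rest 'bdcebbcead' ignored (set empty)
final: {}; accept 1 not in set

Answer: REJECT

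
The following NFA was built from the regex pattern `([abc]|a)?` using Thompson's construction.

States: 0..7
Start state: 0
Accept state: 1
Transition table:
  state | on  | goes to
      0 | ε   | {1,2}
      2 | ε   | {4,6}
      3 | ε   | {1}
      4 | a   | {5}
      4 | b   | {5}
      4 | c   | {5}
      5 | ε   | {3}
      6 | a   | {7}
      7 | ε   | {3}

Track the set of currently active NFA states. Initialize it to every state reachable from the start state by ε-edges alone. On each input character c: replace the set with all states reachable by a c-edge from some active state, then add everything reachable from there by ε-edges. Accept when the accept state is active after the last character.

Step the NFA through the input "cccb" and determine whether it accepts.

Answer: REJECT

Trace:
initial (ε-close {0}): {0,1,2,4,6}
'c' @ 1: {1,3,5}  (accept∈set)
'c' @ 2: {}  — state set empty
rest 'cb' ignored (set empty)
final: {}; accept 1 not in set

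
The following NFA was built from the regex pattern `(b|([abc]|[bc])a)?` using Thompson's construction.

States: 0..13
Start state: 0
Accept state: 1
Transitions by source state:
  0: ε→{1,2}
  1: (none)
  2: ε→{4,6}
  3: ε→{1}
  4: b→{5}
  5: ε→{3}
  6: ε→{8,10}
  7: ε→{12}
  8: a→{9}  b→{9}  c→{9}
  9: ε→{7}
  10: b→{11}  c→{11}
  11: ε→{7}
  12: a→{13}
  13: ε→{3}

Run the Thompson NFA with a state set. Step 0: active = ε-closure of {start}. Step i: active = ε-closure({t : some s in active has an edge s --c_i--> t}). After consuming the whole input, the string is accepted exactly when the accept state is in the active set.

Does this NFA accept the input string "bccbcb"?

S₀ = ε-closure({0}) = {0,1,2,4,6,8,10}
'b' @ 1: {1,3,5,7,9,11,12}  ✓accept
'c' @ 2: {}  — no active states
rest 'cbcb' ignored (set empty)
after full input: {}  (accept=1 not in)

Answer: REJECT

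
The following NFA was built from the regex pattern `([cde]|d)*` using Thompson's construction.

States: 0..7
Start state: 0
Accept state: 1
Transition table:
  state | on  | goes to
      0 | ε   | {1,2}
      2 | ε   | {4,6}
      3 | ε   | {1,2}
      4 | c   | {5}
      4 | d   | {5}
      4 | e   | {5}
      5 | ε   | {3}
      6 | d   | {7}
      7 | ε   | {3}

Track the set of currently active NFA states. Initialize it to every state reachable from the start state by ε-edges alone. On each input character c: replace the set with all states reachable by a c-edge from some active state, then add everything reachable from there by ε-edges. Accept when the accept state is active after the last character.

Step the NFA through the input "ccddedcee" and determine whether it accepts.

start: ε-closure({0}) = {0,1,2,4,6}
'c' @ 1: {1,2,3,4,5,6}  ✓accept
'c' @ 2: {1,2,3,4,5,6}  ✓accept
'd' @ 3: {1,2,3,4,5,6,7}  ✓accept
'd' @ 4: {1,2,3,4,5,6,7}  ✓accept
'e' @ 5: {1,2,3,4,5,6}  ✓accept
'd' @ 6: {1,2,3,4,5,6,7}  ✓accept
'c' @ 7: {1,2,3,4,5,6}  ✓accept
'e' @ 8: {1,2,3,4,5,6}  ✓accept
'e' @ 9: {1,2,3,4,5,6}  ✓accept
final: {1,2,3,4,5,6}; accept 1 in set

Answer: ACCEPT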